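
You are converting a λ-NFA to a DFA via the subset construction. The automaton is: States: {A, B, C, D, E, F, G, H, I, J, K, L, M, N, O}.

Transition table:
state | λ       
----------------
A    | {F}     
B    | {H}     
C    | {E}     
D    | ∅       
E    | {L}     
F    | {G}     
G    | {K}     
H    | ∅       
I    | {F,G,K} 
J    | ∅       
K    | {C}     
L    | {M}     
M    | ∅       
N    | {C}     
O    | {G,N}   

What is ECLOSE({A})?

Start with {A}.
From A via λ: add F.
From F via λ: add G.
From G via λ: add K.
From K via λ: add C.
From C via λ: add E.
From E via λ: add L.
From L via λ: add M.
No new states can be added; the closed set is {A, C, E, F, G, K, L, M}.

{A, C, E, F, G, K, L, M}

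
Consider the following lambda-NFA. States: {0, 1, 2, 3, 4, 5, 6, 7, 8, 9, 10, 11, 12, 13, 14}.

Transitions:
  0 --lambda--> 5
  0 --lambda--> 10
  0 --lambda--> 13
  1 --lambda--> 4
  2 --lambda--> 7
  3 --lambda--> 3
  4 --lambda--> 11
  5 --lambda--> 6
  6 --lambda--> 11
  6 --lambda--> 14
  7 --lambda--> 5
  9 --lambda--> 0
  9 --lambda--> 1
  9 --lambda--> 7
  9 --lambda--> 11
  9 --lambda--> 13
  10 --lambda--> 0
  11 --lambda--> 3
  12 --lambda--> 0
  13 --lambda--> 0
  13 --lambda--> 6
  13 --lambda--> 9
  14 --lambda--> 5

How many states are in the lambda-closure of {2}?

Start with {2}.
From 2 via lambda: add 7.
From 7 via lambda: add 5.
From 5 via lambda: add 6.
From 6 via lambda: add 11, 14.
From 11 via lambda: add 3.
lambda-closure = {2, 3, 5, 6, 7, 11, 14}, which has 7 states.

7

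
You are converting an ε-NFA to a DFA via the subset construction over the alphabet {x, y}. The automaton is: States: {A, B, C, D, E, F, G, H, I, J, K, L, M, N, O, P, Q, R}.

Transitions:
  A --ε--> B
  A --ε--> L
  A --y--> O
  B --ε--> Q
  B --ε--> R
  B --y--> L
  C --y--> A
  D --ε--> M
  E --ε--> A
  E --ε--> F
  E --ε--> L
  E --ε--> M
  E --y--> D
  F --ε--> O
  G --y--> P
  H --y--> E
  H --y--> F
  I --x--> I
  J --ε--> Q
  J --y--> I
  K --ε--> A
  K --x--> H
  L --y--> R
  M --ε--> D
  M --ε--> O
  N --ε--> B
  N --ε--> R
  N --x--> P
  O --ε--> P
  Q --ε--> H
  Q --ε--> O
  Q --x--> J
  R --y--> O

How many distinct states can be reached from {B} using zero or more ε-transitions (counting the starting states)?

Start with {B}.
From B via ε: add Q, R.
From Q via ε: add H, O.
From O via ε: add P.
ε-closure = {B, H, O, P, Q, R}, which has 6 states.

6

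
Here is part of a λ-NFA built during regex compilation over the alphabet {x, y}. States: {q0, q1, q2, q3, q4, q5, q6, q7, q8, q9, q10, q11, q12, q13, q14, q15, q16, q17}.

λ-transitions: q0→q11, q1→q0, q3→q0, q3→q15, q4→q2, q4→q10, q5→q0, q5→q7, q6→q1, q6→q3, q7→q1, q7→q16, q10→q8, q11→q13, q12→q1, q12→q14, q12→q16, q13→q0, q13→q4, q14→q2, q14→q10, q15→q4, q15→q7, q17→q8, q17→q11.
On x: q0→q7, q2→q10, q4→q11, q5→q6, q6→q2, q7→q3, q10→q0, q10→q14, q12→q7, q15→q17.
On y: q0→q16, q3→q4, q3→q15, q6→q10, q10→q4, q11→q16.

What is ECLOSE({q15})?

Start with {q15}.
From q15 via λ: add q4, q7.
From q4 via λ: add q2, q10.
From q7 via λ: add q1, q16.
From q1 via λ: add q0.
From q10 via λ: add q8.
From q0 via λ: add q11.
From q11 via λ: add q13.
No new states can be added; the closed set is {q0, q1, q2, q4, q7, q8, q10, q11, q13, q15, q16}.

{q0, q1, q2, q4, q7, q8, q10, q11, q13, q15, q16}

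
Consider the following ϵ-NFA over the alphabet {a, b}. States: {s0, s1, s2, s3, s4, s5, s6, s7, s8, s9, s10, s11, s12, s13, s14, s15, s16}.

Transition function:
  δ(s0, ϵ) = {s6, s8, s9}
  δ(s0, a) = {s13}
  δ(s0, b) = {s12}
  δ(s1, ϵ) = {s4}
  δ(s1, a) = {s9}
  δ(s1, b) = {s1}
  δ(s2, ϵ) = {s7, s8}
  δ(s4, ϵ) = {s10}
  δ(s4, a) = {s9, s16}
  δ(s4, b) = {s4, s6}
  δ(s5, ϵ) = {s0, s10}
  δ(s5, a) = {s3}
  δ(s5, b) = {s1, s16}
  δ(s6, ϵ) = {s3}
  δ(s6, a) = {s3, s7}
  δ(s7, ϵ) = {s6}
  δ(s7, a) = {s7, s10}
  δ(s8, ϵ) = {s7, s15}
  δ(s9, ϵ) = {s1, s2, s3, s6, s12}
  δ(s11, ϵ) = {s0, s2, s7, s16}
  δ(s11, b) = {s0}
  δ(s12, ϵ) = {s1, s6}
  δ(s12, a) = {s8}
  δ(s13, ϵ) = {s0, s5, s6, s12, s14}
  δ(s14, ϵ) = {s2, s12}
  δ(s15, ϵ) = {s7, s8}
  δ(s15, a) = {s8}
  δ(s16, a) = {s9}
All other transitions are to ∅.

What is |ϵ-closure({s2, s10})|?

7

Start with {s2, s10}.
From s2 via ϵ: add s7, s8.
From s7 via ϵ: add s6.
From s8 via ϵ: add s15.
From s6 via ϵ: add s3.
ϵ-closure = {s2, s3, s6, s7, s8, s10, s15}, which has 7 states.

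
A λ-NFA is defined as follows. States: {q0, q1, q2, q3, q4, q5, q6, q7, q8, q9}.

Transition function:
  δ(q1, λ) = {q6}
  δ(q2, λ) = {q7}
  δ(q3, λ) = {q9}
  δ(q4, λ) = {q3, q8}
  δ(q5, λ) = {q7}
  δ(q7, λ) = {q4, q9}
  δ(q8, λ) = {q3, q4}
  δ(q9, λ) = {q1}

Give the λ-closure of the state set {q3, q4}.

{q1, q3, q4, q6, q8, q9}

Start with {q3, q4}.
From q3 via λ: add q9.
From q4 via λ: add q8.
From q9 via λ: add q1.
From q1 via λ: add q6.
No new states can be added; the closed set is {q1, q3, q4, q6, q8, q9}.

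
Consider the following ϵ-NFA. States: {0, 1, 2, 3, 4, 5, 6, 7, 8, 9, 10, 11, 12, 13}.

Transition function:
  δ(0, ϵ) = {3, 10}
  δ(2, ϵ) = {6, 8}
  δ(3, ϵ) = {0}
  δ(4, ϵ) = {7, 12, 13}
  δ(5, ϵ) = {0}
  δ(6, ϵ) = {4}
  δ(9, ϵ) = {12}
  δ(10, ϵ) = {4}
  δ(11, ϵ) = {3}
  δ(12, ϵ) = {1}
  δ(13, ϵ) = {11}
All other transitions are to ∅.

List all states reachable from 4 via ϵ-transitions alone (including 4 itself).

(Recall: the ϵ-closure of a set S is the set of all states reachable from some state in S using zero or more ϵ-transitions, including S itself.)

Start with {4}.
From 4 via ϵ: add 7, 12, 13.
From 12 via ϵ: add 1.
From 13 via ϵ: add 11.
From 11 via ϵ: add 3.
From 3 via ϵ: add 0.
From 0 via ϵ: add 10.
No new states can be added; the closed set is {0, 1, 3, 4, 7, 10, 11, 12, 13}.

{0, 1, 3, 4, 7, 10, 11, 12, 13}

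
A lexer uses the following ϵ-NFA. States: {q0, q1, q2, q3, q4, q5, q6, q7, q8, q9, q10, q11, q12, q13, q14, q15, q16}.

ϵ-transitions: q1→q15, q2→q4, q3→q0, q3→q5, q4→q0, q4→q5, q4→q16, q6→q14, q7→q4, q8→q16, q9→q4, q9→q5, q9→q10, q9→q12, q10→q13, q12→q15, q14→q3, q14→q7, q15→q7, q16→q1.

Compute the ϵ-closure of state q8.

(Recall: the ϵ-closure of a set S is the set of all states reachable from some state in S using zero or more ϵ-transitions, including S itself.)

Start with {q8}.
From q8 via ϵ: add q16.
From q16 via ϵ: add q1.
From q1 via ϵ: add q15.
From q15 via ϵ: add q7.
From q7 via ϵ: add q4.
From q4 via ϵ: add q0, q5.
No new states can be added; the closed set is {q0, q1, q4, q5, q7, q8, q15, q16}.

{q0, q1, q4, q5, q7, q8, q15, q16}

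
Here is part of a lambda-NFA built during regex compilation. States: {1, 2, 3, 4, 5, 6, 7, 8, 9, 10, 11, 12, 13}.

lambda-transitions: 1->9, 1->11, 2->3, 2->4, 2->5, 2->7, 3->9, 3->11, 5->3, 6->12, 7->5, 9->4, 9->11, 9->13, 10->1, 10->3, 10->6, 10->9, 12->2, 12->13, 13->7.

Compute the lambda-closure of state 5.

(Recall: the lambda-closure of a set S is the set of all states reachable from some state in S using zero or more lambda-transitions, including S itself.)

Start with {5}.
From 5 via lambda: add 3.
From 3 via lambda: add 9, 11.
From 9 via lambda: add 4, 13.
From 13 via lambda: add 7.
No new states can be added; the closed set is {3, 4, 5, 7, 9, 11, 13}.

{3, 4, 5, 7, 9, 11, 13}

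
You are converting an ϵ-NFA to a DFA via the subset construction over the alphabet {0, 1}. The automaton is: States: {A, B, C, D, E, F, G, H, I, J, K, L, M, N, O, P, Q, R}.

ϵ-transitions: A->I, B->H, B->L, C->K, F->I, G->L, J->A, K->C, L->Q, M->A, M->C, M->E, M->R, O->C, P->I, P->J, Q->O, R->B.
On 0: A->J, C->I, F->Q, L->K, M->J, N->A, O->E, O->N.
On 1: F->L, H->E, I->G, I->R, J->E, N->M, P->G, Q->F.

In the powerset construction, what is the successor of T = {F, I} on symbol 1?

{B, C, G, H, K, L, O, Q, R}

F on 1 → {L}.
I on 1 → {G, R}.
Union after reading 1: {G, L, R}.
Now take the ϵ-closure:
From L via ϵ: add Q.
From R via ϵ: add B.
From B via ϵ: add H.
From Q via ϵ: add O.
From O via ϵ: add C.
From C via ϵ: add K.
No new states can be added; the closed set is {B, C, G, H, K, L, O, Q, R}.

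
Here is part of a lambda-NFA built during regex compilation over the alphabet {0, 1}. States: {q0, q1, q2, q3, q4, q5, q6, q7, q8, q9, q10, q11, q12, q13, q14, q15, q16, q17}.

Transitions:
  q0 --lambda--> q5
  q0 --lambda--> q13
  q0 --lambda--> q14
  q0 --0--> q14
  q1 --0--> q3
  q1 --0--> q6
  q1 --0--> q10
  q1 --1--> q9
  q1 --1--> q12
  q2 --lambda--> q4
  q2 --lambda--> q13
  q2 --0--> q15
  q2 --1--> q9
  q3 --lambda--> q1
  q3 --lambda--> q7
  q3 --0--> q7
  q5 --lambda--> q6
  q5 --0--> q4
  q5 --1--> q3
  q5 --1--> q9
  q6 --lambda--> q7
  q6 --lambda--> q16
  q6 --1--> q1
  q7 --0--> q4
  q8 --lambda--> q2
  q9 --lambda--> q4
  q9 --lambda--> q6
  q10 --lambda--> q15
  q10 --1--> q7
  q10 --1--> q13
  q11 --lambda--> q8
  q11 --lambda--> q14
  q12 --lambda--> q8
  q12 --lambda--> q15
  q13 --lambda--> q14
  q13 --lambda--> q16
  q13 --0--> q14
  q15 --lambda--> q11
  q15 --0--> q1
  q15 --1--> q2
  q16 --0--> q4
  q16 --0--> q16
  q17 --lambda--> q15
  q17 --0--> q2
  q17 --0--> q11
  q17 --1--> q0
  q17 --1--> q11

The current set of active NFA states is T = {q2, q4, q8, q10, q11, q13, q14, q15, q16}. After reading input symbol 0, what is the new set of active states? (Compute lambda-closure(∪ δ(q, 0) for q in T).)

q2 on 0 → {q15}.
q13 on 0 → {q14}.
q15 on 0 → {q1}.
q16 on 0 → {q4, q16}.
No 0-transition from q4, q8, q10, q11, q14.
Union after reading 0: {q1, q4, q14, q15, q16}.
Now take the lambda-closure:
From q15 via lambda: add q11.
From q11 via lambda: add q8.
From q8 via lambda: add q2.
From q2 via lambda: add q13.
No new states can be added; the closed set is {q1, q2, q4, q8, q11, q13, q14, q15, q16}.

{q1, q2, q4, q8, q11, q13, q14, q15, q16}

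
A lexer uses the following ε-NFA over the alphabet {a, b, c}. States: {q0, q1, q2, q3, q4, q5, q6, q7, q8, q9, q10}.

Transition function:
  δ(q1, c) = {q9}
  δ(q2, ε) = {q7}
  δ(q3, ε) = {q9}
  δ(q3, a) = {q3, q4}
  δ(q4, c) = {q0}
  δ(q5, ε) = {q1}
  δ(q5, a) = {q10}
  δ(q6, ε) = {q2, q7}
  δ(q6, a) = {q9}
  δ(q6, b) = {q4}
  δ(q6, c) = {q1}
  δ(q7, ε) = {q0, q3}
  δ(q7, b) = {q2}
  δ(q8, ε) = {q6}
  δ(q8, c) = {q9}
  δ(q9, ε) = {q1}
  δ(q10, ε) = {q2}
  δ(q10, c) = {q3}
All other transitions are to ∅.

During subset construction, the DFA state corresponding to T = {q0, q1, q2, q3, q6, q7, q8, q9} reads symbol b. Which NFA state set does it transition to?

q6 on b → {q4}.
q7 on b → {q2}.
No b-transition from q0, q1, q2, q3, q8, q9.
Union after reading b: {q2, q4}.
Now take the ε-closure:
From q2 via ε: add q7.
From q7 via ε: add q0, q3.
From q3 via ε: add q9.
From q9 via ε: add q1.
No new states can be added; the closed set is {q0, q1, q2, q3, q4, q7, q9}.

{q0, q1, q2, q3, q4, q7, q9}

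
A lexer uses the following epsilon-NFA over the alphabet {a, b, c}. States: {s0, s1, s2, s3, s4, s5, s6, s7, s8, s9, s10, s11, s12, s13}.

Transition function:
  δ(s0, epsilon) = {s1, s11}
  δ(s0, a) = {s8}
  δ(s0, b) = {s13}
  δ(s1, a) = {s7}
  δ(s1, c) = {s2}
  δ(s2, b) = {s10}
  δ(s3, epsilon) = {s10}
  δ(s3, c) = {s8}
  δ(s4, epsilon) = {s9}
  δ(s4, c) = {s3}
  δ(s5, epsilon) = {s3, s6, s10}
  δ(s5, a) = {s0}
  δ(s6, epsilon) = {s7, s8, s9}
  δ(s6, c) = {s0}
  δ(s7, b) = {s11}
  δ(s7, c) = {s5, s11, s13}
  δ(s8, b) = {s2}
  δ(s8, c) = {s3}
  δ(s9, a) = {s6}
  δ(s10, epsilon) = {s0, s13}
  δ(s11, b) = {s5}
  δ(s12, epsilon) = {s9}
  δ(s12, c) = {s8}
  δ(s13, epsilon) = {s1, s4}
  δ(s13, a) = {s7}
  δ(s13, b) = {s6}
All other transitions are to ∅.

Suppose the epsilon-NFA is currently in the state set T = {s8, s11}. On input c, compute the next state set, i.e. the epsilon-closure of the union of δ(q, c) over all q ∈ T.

{s0, s1, s3, s4, s9, s10, s11, s13}

s8 on c → {s3}.
No c-transition from s11.
Union after reading c: {s3}.
Now take the epsilon-closure:
From s3 via epsilon: add s10.
From s10 via epsilon: add s0, s13.
From s0 via epsilon: add s1, s11.
From s13 via epsilon: add s4.
From s4 via epsilon: add s9.
No new states can be added; the closed set is {s0, s1, s3, s4, s9, s10, s11, s13}.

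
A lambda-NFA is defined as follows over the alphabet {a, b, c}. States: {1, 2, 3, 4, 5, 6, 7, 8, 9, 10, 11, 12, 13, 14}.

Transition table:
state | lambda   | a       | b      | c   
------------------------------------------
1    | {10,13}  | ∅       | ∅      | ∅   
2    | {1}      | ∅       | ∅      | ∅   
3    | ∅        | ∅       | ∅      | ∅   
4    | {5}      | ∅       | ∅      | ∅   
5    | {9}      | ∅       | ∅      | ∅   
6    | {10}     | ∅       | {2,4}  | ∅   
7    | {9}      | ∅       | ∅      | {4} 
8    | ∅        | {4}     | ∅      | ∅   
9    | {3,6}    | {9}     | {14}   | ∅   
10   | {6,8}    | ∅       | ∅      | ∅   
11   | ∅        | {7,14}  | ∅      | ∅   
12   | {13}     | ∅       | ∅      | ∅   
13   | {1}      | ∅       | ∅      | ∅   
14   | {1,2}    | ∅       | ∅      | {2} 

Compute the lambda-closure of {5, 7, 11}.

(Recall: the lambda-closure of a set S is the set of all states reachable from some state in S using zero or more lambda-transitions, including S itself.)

Start with {5, 7, 11}.
From 5 via lambda: add 9.
From 9 via lambda: add 3, 6.
From 6 via lambda: add 10.
From 10 via lambda: add 8.
No new states can be added; the closed set is {3, 5, 6, 7, 8, 9, 10, 11}.

{3, 5, 6, 7, 8, 9, 10, 11}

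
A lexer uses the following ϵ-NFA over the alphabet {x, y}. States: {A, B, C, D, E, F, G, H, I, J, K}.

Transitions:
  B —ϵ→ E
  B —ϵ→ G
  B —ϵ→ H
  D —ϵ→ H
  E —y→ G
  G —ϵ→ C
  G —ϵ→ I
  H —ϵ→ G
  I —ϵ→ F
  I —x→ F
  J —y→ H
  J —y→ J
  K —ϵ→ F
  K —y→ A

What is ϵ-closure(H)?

{C, F, G, H, I}

Start with {H}.
From H via ϵ: add G.
From G via ϵ: add C, I.
From I via ϵ: add F.
No new states can be added; the closed set is {C, F, G, H, I}.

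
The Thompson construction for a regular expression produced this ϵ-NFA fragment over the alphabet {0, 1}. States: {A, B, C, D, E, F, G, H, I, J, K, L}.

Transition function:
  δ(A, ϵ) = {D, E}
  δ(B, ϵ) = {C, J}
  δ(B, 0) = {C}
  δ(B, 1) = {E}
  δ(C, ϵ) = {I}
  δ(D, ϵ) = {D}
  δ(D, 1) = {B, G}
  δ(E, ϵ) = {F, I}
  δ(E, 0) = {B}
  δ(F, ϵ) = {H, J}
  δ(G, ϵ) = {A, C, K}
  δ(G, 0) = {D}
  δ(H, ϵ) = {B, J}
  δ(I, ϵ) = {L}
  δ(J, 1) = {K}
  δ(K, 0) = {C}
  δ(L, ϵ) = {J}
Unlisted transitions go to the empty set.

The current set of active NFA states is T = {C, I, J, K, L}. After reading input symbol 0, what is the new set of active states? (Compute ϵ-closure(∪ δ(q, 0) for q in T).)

{C, I, J, L}

K on 0 → {C}.
No 0-transition from C, I, J, L.
Union after reading 0: {C}.
Now take the ϵ-closure:
From C via ϵ: add I.
From I via ϵ: add L.
From L via ϵ: add J.
No new states can be added; the closed set is {C, I, J, L}.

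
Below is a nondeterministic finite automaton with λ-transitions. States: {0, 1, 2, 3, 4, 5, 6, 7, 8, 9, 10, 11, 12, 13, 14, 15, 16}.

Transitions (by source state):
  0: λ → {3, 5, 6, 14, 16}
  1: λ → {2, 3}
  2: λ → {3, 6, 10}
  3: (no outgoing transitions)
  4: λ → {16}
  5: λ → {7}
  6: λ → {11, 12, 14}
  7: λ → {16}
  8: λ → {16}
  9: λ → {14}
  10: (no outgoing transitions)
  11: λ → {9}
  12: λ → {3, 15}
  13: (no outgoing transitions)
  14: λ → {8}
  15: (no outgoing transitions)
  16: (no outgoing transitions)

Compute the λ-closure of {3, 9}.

{3, 8, 9, 14, 16}

Start with {3, 9}.
From 9 via λ: add 14.
From 14 via λ: add 8.
From 8 via λ: add 16.
No new states can be added; the closed set is {3, 8, 9, 14, 16}.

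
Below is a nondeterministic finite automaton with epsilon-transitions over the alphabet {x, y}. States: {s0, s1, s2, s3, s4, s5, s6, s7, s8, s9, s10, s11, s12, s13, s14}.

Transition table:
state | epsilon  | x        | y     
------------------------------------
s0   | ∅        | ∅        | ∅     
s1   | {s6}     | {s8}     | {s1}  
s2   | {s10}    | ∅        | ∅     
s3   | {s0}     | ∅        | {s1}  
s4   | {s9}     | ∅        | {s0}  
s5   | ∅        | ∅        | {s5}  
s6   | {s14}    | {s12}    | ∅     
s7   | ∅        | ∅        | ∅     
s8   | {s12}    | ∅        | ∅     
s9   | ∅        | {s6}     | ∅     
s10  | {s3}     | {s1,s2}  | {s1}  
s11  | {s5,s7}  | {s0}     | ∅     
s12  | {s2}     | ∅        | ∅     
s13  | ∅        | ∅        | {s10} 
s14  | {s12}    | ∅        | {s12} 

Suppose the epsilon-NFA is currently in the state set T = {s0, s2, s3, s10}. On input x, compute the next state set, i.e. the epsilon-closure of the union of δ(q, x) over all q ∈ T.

{s0, s1, s2, s3, s6, s10, s12, s14}

s10 on x → {s1, s2}.
No x-transition from s0, s2, s3.
Union after reading x: {s1, s2}.
Now take the epsilon-closure:
From s1 via epsilon: add s6.
From s2 via epsilon: add s10.
From s6 via epsilon: add s14.
From s10 via epsilon: add s3.
From s3 via epsilon: add s0.
From s14 via epsilon: add s12.
No new states can be added; the closed set is {s0, s1, s2, s3, s6, s10, s12, s14}.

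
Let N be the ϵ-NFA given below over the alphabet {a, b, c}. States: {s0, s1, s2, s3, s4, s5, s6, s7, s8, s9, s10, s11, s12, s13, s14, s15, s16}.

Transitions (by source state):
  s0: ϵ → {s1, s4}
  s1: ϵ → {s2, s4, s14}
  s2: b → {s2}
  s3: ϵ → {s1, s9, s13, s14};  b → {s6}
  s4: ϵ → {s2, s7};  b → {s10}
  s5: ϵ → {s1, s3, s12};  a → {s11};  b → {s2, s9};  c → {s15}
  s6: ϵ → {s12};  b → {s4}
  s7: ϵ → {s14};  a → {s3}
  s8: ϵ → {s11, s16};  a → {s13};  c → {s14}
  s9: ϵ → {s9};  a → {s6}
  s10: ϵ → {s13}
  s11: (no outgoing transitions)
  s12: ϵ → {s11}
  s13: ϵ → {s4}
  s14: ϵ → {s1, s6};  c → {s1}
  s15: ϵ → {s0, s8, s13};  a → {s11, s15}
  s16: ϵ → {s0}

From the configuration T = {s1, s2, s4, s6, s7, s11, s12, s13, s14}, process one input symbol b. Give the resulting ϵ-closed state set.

s2 on b → {s2}.
s4 on b → {s10}.
s6 on b → {s4}.
No b-transition from s1, s7, s11, s12, s13, s14.
Union after reading b: {s2, s4, s10}.
Now take the ϵ-closure:
From s4 via ϵ: add s7.
From s10 via ϵ: add s13.
From s7 via ϵ: add s14.
From s14 via ϵ: add s1, s6.
From s6 via ϵ: add s12.
From s12 via ϵ: add s11.
No new states can be added; the closed set is {s1, s2, s4, s6, s7, s10, s11, s12, s13, s14}.

{s1, s2, s4, s6, s7, s10, s11, s12, s13, s14}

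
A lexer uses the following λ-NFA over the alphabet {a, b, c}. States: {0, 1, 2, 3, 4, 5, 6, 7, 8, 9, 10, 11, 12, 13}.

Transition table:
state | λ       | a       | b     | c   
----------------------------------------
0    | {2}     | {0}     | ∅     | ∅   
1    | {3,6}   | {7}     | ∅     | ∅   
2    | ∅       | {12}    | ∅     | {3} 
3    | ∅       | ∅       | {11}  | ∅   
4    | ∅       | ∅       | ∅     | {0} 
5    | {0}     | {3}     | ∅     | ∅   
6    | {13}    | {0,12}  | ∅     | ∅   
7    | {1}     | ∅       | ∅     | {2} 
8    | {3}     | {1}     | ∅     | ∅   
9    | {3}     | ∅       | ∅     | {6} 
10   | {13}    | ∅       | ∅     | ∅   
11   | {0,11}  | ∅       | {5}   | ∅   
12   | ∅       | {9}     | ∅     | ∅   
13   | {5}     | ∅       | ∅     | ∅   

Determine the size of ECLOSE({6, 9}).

7

Start with {6, 9}.
From 6 via λ: add 13.
From 9 via λ: add 3.
From 13 via λ: add 5.
From 5 via λ: add 0.
From 0 via λ: add 2.
λ-closure = {0, 2, 3, 5, 6, 9, 13}, which has 7 states.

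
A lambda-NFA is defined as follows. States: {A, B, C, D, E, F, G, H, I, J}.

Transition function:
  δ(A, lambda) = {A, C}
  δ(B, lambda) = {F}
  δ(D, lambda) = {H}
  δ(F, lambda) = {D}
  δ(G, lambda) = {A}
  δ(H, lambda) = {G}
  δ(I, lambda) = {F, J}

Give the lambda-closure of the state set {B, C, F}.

Start with {B, C, F}.
From F via lambda: add D.
From D via lambda: add H.
From H via lambda: add G.
From G via lambda: add A.
No new states can be added; the closed set is {A, B, C, D, F, G, H}.

{A, B, C, D, F, G, H}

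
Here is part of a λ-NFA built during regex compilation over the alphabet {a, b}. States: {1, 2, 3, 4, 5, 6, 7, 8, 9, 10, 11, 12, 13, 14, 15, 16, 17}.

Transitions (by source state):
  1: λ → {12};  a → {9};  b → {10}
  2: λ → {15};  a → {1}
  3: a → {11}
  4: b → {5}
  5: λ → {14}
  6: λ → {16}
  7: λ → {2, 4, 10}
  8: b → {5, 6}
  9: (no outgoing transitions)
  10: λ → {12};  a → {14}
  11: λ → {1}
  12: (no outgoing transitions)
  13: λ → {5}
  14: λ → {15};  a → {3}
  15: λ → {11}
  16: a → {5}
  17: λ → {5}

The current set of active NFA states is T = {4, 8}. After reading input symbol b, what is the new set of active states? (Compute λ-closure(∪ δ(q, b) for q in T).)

4 on b → {5}.
8 on b → {5, 6}.
Union after reading b: {5, 6}.
Now take the λ-closure:
From 5 via λ: add 14.
From 6 via λ: add 16.
From 14 via λ: add 15.
From 15 via λ: add 11.
From 11 via λ: add 1.
From 1 via λ: add 12.
No new states can be added; the closed set is {1, 5, 6, 11, 12, 14, 15, 16}.

{1, 5, 6, 11, 12, 14, 15, 16}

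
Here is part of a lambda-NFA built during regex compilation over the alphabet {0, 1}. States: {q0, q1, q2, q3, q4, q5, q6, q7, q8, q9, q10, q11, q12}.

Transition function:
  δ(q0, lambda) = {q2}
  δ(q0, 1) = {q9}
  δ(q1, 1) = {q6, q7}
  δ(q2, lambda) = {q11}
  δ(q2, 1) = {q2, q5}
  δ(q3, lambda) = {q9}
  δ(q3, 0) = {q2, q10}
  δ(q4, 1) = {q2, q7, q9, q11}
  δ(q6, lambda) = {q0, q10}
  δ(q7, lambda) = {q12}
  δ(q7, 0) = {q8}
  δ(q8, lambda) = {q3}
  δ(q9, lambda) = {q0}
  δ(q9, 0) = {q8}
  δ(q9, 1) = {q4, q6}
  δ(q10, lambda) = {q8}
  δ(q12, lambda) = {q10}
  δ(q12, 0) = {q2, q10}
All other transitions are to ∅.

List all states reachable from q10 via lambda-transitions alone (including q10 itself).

Start with {q10}.
From q10 via lambda: add q8.
From q8 via lambda: add q3.
From q3 via lambda: add q9.
From q9 via lambda: add q0.
From q0 via lambda: add q2.
From q2 via lambda: add q11.
No new states can be added; the closed set is {q0, q2, q3, q8, q9, q10, q11}.

{q0, q2, q3, q8, q9, q10, q11}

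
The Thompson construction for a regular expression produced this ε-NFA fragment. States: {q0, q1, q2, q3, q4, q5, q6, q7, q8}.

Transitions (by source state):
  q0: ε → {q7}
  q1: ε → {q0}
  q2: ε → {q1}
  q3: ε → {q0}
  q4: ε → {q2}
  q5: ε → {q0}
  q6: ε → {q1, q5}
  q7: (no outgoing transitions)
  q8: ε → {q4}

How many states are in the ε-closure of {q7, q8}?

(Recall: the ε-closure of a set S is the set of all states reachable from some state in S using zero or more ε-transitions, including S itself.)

6

Start with {q7, q8}.
From q8 via ε: add q4.
From q4 via ε: add q2.
From q2 via ε: add q1.
From q1 via ε: add q0.
ε-closure = {q0, q1, q2, q4, q7, q8}, which has 6 states.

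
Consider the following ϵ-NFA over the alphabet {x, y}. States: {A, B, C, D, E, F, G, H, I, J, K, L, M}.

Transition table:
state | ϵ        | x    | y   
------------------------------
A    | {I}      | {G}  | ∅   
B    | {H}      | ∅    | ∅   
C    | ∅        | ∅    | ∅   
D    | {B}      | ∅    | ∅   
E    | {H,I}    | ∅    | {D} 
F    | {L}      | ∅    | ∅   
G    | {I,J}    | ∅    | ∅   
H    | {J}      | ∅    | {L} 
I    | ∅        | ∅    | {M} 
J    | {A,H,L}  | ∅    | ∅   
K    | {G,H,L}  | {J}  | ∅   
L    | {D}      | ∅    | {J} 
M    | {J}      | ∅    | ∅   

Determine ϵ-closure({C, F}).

Start with {C, F}.
From F via ϵ: add L.
From L via ϵ: add D.
From D via ϵ: add B.
From B via ϵ: add H.
From H via ϵ: add J.
From J via ϵ: add A.
From A via ϵ: add I.
No new states can be added; the closed set is {A, B, C, D, F, H, I, J, L}.

{A, B, C, D, F, H, I, J, L}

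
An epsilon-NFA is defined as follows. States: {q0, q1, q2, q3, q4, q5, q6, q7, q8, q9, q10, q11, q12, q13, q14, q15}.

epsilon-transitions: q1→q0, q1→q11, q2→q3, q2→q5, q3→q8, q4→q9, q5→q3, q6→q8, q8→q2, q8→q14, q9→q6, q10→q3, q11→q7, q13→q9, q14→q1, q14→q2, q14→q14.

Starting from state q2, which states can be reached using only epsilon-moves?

{q0, q1, q2, q3, q5, q7, q8, q11, q14}

Start with {q2}.
From q2 via epsilon: add q3, q5.
From q3 via epsilon: add q8.
From q8 via epsilon: add q14.
From q14 via epsilon: add q1.
From q1 via epsilon: add q0, q11.
From q11 via epsilon: add q7.
No new states can be added; the closed set is {q0, q1, q2, q3, q5, q7, q8, q11, q14}.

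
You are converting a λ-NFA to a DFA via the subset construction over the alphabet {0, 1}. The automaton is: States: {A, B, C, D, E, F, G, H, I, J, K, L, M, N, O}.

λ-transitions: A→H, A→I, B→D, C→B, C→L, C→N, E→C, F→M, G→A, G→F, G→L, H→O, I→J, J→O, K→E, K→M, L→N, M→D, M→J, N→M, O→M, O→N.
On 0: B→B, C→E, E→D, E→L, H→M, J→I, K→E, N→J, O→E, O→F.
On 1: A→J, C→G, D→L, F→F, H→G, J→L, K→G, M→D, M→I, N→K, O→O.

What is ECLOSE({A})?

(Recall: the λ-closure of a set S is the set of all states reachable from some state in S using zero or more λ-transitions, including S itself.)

{A, D, H, I, J, M, N, O}

Start with {A}.
From A via λ: add H, I.
From H via λ: add O.
From I via λ: add J.
From O via λ: add M, N.
From M via λ: add D.
No new states can be added; the closed set is {A, D, H, I, J, M, N, O}.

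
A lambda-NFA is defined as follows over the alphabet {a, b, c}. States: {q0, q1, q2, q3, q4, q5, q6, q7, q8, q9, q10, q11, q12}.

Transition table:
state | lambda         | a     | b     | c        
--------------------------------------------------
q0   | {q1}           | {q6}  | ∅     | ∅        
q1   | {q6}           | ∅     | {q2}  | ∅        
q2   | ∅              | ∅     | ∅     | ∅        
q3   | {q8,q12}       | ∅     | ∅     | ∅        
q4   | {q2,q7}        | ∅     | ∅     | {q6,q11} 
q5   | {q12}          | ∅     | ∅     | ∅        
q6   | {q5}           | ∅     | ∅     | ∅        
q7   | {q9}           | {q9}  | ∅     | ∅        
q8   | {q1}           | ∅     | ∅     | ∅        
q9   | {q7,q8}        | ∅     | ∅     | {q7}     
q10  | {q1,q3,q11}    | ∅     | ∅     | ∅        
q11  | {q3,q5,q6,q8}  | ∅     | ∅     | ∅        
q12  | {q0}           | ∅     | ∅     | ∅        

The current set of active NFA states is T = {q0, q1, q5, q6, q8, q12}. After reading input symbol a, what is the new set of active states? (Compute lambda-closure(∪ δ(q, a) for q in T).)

{q0, q1, q5, q6, q12}

q0 on a → {q6}.
No a-transition from q1, q5, q6, q8, q12.
Union after reading a: {q6}.
Now take the lambda-closure:
From q6 via lambda: add q5.
From q5 via lambda: add q12.
From q12 via lambda: add q0.
From q0 via lambda: add q1.
No new states can be added; the closed set is {q0, q1, q5, q6, q12}.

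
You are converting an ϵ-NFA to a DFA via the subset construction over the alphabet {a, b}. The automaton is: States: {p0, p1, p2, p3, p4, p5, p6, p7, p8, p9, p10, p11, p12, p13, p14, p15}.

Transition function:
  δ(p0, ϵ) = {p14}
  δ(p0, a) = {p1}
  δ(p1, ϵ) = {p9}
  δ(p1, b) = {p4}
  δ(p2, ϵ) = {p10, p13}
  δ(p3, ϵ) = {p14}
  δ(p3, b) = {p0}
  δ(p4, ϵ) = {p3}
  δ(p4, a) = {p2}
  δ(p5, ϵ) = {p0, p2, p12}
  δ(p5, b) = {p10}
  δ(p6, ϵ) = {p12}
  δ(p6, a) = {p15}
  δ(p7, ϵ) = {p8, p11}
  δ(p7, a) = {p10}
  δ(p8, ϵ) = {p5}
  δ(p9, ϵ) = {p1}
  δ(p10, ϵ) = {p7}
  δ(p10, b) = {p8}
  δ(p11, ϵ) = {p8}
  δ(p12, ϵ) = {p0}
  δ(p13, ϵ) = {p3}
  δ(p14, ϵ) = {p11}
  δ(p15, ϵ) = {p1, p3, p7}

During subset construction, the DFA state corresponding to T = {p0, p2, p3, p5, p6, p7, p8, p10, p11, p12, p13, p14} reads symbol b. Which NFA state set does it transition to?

p3 on b → {p0}.
p5 on b → {p10}.
p10 on b → {p8}.
No b-transition from p0, p2, p6, p7, p8, p11, p12, p13, p14.
Union after reading b: {p0, p8, p10}.
Now take the ϵ-closure:
From p0 via ϵ: add p14.
From p8 via ϵ: add p5.
From p10 via ϵ: add p7.
From p5 via ϵ: add p2, p12.
From p7 via ϵ: add p11.
From p2 via ϵ: add p13.
From p13 via ϵ: add p3.
No new states can be added; the closed set is {p0, p2, p3, p5, p7, p8, p10, p11, p12, p13, p14}.

{p0, p2, p3, p5, p7, p8, p10, p11, p12, p13, p14}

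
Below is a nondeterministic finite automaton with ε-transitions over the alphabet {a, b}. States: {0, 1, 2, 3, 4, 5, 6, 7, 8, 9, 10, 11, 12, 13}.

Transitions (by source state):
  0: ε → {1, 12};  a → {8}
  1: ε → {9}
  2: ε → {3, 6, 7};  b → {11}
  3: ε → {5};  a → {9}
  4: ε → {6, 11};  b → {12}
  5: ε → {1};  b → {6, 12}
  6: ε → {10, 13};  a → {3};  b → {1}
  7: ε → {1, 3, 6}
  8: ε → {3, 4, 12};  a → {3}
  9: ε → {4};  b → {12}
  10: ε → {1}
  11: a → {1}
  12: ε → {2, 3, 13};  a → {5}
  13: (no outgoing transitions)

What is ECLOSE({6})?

Start with {6}.
From 6 via ε: add 10, 13.
From 10 via ε: add 1.
From 1 via ε: add 9.
From 9 via ε: add 4.
From 4 via ε: add 11.
No new states can be added; the closed set is {1, 4, 6, 9, 10, 11, 13}.

{1, 4, 6, 9, 10, 11, 13}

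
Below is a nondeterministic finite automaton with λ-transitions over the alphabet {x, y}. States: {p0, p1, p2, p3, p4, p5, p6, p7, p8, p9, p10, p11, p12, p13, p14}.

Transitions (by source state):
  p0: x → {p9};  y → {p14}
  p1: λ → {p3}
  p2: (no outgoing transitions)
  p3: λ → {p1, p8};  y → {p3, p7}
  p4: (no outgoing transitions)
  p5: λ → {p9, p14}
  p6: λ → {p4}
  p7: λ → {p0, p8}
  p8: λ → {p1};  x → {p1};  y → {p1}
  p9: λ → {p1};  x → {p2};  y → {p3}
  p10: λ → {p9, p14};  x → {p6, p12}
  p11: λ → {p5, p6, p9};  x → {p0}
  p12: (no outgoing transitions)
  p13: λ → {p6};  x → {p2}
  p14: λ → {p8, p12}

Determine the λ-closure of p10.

Start with {p10}.
From p10 via λ: add p9, p14.
From p9 via λ: add p1.
From p14 via λ: add p8, p12.
From p1 via λ: add p3.
No new states can be added; the closed set is {p1, p3, p8, p9, p10, p12, p14}.

{p1, p3, p8, p9, p10, p12, p14}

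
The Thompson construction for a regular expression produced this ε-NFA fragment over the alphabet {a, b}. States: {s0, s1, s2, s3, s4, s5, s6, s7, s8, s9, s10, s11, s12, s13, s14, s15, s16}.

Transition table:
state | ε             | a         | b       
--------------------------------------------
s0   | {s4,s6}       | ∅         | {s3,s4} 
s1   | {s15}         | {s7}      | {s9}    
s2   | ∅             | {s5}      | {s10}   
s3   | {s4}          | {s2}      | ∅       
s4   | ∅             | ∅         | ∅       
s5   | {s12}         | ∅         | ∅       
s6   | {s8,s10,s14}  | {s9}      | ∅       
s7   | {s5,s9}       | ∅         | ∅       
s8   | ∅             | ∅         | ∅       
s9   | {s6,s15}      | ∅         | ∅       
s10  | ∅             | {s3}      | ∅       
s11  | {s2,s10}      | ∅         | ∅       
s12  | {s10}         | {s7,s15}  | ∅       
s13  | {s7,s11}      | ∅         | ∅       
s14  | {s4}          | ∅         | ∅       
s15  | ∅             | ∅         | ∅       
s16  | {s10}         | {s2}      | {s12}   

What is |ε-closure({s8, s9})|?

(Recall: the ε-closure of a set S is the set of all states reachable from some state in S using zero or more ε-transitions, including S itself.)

7

Start with {s8, s9}.
From s9 via ε: add s6, s15.
From s6 via ε: add s10, s14.
From s14 via ε: add s4.
ε-closure = {s4, s6, s8, s9, s10, s14, s15}, which has 7 states.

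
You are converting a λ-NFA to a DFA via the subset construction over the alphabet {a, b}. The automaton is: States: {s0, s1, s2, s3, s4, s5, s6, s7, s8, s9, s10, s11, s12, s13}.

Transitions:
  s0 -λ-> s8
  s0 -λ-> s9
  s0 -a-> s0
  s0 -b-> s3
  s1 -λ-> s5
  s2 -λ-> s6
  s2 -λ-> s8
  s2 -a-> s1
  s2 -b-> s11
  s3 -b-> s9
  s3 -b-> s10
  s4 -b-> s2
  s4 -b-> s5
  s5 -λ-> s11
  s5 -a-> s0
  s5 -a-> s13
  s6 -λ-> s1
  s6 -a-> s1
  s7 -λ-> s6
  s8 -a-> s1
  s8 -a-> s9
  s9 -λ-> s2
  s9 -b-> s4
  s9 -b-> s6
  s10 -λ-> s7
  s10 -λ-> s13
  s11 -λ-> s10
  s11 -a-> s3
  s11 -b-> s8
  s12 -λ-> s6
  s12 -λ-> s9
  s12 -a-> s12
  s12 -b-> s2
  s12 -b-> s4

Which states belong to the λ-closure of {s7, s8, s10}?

{s1, s5, s6, s7, s8, s10, s11, s13}

Start with {s7, s8, s10}.
From s7 via λ: add s6.
From s10 via λ: add s13.
From s6 via λ: add s1.
From s1 via λ: add s5.
From s5 via λ: add s11.
No new states can be added; the closed set is {s1, s5, s6, s7, s8, s10, s11, s13}.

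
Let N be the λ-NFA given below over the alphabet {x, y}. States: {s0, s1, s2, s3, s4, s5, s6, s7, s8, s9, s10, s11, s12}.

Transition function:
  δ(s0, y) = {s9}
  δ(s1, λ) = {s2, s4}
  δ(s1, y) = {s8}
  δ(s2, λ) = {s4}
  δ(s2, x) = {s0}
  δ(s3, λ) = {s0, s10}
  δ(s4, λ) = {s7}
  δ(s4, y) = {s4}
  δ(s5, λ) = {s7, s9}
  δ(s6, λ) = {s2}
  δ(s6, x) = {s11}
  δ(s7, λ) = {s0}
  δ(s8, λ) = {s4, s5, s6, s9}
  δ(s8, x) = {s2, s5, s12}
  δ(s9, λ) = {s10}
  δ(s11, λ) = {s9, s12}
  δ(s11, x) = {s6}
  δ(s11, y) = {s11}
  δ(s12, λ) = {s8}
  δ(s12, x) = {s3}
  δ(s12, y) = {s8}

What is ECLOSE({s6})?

Start with {s6}.
From s6 via λ: add s2.
From s2 via λ: add s4.
From s4 via λ: add s7.
From s7 via λ: add s0.
No new states can be added; the closed set is {s0, s2, s4, s6, s7}.

{s0, s2, s4, s6, s7}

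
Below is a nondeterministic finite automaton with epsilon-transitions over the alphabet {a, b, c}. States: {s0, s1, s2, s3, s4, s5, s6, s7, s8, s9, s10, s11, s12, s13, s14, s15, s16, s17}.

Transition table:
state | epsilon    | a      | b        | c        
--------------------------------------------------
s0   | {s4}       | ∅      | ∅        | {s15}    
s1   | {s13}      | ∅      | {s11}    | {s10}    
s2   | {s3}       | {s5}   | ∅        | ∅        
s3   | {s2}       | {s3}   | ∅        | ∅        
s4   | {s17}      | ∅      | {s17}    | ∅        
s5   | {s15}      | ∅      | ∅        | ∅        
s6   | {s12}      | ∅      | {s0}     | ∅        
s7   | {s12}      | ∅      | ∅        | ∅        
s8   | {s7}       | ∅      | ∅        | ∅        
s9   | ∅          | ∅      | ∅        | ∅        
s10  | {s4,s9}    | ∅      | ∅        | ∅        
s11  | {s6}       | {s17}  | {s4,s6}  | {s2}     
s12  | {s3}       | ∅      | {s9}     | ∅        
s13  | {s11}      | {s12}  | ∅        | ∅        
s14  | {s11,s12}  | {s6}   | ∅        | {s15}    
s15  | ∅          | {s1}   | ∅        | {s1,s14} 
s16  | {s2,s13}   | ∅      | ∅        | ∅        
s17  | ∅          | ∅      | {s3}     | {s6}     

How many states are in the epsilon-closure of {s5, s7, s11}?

8

Start with {s5, s7, s11}.
From s5 via epsilon: add s15.
From s7 via epsilon: add s12.
From s11 via epsilon: add s6.
From s12 via epsilon: add s3.
From s3 via epsilon: add s2.
epsilon-closure = {s2, s3, s5, s6, s7, s11, s12, s15}, which has 8 states.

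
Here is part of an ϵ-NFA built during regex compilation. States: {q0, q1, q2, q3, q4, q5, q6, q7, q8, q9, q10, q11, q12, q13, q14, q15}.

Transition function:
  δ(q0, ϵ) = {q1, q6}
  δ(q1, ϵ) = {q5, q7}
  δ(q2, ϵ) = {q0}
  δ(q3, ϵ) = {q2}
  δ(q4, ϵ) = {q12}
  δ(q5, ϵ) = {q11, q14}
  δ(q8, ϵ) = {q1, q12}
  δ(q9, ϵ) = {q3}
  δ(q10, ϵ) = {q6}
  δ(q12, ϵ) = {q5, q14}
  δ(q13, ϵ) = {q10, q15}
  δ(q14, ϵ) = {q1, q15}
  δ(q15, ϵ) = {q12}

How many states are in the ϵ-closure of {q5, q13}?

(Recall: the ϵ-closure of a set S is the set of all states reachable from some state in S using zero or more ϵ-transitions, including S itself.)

10

Start with {q5, q13}.
From q5 via ϵ: add q11, q14.
From q13 via ϵ: add q10, q15.
From q10 via ϵ: add q6.
From q14 via ϵ: add q1.
From q15 via ϵ: add q12.
From q1 via ϵ: add q7.
ϵ-closure = {q1, q5, q6, q7, q10, q11, q12, q13, q14, q15}, which has 10 states.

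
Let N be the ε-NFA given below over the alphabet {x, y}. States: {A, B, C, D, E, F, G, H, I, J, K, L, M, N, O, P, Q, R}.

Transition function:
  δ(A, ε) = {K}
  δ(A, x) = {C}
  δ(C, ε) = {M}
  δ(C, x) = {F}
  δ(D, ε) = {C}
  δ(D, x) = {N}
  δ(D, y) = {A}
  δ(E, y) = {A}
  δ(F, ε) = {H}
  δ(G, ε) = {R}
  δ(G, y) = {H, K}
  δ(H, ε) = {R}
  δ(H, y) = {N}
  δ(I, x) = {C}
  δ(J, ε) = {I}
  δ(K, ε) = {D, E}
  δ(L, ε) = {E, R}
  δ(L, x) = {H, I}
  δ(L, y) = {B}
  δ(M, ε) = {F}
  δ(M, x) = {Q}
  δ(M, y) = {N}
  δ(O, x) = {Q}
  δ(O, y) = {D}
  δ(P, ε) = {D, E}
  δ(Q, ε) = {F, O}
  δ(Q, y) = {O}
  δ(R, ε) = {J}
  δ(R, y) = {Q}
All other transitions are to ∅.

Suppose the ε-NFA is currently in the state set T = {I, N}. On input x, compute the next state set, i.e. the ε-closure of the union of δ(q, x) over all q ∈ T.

{C, F, H, I, J, M, R}

I on x → {C}.
No x-transition from N.
Union after reading x: {C}.
Now take the ε-closure:
From C via ε: add M.
From M via ε: add F.
From F via ε: add H.
From H via ε: add R.
From R via ε: add J.
From J via ε: add I.
No new states can be added; the closed set is {C, F, H, I, J, M, R}.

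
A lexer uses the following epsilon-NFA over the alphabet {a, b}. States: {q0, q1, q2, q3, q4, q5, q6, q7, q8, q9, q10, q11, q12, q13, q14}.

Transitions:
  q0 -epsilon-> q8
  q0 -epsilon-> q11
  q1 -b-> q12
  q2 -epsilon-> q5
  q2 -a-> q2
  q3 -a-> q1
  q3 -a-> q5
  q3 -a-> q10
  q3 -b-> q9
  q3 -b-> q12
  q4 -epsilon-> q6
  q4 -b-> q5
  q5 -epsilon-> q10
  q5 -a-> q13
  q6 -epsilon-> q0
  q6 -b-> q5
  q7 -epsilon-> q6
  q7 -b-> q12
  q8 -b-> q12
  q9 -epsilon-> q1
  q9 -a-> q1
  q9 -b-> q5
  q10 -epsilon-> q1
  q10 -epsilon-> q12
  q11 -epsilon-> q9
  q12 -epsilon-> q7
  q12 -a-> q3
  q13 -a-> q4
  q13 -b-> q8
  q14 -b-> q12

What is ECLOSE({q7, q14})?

{q0, q1, q6, q7, q8, q9, q11, q14}

Start with {q7, q14}.
From q7 via epsilon: add q6.
From q6 via epsilon: add q0.
From q0 via epsilon: add q8, q11.
From q11 via epsilon: add q9.
From q9 via epsilon: add q1.
No new states can be added; the closed set is {q0, q1, q6, q7, q8, q9, q11, q14}.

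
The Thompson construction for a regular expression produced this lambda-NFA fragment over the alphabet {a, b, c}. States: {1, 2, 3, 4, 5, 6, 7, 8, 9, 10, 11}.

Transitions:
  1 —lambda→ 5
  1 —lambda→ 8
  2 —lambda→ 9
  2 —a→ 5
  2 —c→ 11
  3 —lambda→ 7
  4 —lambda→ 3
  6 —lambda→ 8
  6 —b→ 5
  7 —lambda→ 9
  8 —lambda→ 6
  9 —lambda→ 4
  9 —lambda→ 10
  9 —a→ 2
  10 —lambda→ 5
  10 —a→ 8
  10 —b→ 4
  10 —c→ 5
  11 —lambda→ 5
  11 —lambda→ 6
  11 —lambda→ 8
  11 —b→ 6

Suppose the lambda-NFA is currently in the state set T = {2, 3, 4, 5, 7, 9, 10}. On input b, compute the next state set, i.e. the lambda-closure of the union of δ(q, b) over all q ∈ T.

{3, 4, 5, 7, 9, 10}

10 on b → {4}.
No b-transition from 2, 3, 4, 5, 7, 9.
Union after reading b: {4}.
Now take the lambda-closure:
From 4 via lambda: add 3.
From 3 via lambda: add 7.
From 7 via lambda: add 9.
From 9 via lambda: add 10.
From 10 via lambda: add 5.
No new states can be added; the closed set is {3, 4, 5, 7, 9, 10}.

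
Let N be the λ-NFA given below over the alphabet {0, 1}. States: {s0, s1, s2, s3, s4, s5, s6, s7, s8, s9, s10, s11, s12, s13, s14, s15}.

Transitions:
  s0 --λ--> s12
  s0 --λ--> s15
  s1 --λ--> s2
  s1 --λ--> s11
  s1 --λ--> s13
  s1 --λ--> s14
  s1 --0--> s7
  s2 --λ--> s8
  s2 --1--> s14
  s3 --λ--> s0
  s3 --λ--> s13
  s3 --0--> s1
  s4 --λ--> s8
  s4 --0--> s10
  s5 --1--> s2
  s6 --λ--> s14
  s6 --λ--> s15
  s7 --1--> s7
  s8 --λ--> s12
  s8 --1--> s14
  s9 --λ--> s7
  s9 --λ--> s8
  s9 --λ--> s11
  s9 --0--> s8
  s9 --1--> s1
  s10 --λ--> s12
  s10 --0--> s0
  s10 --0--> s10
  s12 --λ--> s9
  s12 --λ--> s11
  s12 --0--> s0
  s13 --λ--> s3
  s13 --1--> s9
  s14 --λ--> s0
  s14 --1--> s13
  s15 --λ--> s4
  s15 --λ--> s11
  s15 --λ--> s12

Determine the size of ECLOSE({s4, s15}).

Start with {s4, s15}.
From s4 via λ: add s8.
From s15 via λ: add s11, s12.
From s12 via λ: add s9.
From s9 via λ: add s7.
λ-closure = {s4, s7, s8, s9, s11, s12, s15}, which has 7 states.

7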